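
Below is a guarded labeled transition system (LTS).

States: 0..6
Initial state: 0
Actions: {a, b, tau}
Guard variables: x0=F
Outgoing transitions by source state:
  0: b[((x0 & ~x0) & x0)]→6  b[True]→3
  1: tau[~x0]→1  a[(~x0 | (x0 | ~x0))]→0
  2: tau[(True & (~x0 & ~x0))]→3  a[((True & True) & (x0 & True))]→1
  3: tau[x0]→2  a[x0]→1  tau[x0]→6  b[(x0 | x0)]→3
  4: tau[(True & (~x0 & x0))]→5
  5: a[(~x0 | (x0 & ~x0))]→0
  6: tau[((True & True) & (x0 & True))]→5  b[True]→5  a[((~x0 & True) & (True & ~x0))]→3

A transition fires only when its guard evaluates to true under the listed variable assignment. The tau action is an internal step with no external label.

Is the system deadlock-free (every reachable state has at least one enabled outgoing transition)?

Answer: DEADLOCK at state 3

Trace:
Reachable = {0,3}
  0: b→3  [1 exit(s)]
  3: ∅  [deadlock]
Path to 3: b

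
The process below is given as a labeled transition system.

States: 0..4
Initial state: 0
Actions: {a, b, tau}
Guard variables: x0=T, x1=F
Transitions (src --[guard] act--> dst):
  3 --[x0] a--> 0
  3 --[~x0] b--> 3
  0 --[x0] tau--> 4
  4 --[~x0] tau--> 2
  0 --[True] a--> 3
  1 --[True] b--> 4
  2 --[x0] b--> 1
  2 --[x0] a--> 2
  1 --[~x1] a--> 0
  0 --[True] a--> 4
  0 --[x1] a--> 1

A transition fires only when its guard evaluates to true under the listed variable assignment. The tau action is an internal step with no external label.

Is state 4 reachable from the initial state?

Guard filter leaves 8 enabled edge(s).
Layer 0: {0}
Layer 1: {3,4}  now seen {0,3,4}
R = {0,3,4}
trace reaching 4: tau

Answer: REACHABLE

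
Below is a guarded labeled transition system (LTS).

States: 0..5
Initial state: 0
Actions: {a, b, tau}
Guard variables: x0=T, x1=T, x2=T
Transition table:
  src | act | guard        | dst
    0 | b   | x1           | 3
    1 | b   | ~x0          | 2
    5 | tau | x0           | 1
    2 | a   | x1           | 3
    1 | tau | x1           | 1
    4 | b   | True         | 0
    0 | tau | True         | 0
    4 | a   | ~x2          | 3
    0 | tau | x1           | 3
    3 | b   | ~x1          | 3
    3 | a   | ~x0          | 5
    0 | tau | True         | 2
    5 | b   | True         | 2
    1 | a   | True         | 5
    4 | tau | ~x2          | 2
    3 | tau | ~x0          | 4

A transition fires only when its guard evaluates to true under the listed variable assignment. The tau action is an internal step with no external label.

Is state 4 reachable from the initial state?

10 transition(s) survive guard evaluation.
depth 0: {0}
depth 1: {2,3}  cumulative {0,2,3}
R = {0,2,3}

Answer: UNREACHABLE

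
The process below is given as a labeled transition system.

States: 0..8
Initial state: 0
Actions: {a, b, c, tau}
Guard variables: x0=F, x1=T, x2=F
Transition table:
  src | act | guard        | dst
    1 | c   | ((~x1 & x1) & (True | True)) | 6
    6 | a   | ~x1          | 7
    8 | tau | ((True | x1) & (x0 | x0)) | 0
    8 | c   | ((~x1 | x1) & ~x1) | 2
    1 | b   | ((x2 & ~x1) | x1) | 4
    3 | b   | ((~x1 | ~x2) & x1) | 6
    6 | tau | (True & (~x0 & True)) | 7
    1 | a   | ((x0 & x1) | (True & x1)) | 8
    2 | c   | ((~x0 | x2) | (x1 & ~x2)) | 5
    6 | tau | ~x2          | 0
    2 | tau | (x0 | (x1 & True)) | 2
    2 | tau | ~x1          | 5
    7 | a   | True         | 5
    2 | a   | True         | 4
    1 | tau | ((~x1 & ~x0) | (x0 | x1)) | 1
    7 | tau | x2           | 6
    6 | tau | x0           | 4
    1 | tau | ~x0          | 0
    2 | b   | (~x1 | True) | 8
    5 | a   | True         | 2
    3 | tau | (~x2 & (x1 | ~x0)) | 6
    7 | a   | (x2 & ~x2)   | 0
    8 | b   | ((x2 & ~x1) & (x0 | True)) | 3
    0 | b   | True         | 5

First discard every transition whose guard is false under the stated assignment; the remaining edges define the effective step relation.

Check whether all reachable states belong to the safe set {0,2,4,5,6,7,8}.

Allowed set {0,2,4,5,6,7,8}
Reach set: {0,2,4,5,8}
  0: ok
  2: ok
  4: ok
  5: ok
  8: ok

Answer: INVARIANT HOLDS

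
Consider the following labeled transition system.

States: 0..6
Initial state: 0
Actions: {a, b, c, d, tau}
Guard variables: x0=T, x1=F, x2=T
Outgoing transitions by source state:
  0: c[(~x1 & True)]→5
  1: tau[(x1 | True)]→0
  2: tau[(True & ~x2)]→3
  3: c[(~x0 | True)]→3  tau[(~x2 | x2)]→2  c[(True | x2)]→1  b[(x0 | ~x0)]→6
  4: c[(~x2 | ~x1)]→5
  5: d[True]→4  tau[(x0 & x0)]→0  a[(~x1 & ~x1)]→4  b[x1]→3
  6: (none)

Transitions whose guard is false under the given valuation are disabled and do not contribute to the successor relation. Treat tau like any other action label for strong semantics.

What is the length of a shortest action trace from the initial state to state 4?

Answer: 2

Analysis:
BFS to 4:
  Layer 0: {0}
  Layer 1: {5}
  Layer 2: {4}
first hit 4 at d=2 via c·a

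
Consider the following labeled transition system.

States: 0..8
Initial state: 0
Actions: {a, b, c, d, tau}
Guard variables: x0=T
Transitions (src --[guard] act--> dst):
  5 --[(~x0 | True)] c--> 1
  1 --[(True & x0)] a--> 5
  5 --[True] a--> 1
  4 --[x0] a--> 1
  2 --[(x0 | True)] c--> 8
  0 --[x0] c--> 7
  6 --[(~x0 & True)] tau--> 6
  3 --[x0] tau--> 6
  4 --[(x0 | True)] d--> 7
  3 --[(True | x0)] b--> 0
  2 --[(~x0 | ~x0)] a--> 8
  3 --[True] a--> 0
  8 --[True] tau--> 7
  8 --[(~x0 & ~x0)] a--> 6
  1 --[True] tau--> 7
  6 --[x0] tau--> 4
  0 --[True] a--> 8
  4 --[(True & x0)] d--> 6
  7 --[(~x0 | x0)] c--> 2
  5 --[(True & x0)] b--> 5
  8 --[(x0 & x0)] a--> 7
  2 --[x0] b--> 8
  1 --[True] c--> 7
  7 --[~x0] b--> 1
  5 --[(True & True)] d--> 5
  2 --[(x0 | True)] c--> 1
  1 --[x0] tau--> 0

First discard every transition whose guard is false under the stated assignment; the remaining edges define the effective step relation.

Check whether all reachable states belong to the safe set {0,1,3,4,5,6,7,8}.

Answer: INVARIANT VIOLATED at state 2

Trace:
Safe = {0,1,3,4,5,6,7,8}
Reach set: {0,1,2,5,7,8}
  0: ok
  1: ok
  2: outside
  5: ok
  7: ok
  8: ok
counterexample path to 2: c·c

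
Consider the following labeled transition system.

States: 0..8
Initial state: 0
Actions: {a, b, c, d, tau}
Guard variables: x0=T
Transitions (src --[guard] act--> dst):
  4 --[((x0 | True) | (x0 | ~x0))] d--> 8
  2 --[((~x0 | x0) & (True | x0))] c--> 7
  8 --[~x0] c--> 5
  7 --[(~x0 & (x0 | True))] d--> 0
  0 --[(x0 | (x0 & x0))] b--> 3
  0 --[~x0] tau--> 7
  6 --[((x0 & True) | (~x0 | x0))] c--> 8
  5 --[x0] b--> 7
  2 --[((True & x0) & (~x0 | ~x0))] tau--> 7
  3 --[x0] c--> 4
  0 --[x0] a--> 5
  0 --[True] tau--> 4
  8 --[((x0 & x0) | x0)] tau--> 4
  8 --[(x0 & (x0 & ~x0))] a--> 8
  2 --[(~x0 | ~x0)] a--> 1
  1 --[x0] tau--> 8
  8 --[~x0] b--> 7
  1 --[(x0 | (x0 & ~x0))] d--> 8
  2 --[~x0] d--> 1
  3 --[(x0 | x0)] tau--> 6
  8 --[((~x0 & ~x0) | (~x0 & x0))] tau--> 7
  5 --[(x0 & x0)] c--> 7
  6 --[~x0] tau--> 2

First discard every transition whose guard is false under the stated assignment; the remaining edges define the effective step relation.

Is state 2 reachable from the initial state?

After dropping false guards: 13 live edges.
L0 = {0}
L1 = {3,4,5}  now seen {0,3,4,5}
L2 = {6,7,8}  now seen {0,3,4,5,6,7,8}
Reachable = {0,3,4,5,6,7,8}

Answer: UNREACHABLE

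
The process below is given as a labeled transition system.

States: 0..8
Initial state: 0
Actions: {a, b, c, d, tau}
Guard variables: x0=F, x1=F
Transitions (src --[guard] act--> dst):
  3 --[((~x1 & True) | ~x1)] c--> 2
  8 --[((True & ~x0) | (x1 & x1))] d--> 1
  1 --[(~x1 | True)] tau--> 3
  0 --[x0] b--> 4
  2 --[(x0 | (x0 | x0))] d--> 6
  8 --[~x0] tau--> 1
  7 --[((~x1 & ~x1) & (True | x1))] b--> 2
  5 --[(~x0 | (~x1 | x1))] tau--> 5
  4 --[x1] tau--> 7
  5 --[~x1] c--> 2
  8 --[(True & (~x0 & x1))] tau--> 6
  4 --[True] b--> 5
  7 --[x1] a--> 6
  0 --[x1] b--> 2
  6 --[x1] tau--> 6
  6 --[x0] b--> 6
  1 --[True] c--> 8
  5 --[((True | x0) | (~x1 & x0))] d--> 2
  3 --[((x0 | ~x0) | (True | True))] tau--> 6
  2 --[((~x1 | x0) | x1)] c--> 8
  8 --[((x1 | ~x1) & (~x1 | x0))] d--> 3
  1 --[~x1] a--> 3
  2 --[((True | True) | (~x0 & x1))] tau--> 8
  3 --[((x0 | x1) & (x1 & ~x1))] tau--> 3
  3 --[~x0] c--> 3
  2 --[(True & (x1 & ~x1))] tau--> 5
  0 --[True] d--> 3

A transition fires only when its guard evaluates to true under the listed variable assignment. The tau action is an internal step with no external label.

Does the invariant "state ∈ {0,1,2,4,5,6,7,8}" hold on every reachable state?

Allowed set {0,1,2,4,5,6,7,8}
R = {0,1,2,3,6,8}
  0: ok
  1: ok
  2: ok
  3: VIOLATES
  6: ok
  8: ok
counterexample path to 3: d

Answer: INVARIANT VIOLATED at state 3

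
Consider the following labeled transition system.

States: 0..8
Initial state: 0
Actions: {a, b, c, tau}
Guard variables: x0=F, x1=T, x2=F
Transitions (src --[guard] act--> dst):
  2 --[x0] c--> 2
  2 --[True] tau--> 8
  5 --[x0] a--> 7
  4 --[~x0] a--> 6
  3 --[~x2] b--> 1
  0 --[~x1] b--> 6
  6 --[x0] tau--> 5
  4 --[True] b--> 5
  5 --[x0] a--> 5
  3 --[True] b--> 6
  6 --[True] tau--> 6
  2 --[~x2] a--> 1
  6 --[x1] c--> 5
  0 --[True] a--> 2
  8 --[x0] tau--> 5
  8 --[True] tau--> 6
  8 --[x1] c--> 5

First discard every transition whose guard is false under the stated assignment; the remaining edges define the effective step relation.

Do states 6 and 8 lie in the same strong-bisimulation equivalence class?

Bisimulation quotient by refinement:
  π0 = {{0,1,2,3,4,5,6,7,8}}
  π1 = {{0},{1,5,7},{2},{3},{4},{6,8}}
Fixed point at round 2; 6 class(es).
6∈{6,8}, 8∈{6,8}

Answer: BISIMILAR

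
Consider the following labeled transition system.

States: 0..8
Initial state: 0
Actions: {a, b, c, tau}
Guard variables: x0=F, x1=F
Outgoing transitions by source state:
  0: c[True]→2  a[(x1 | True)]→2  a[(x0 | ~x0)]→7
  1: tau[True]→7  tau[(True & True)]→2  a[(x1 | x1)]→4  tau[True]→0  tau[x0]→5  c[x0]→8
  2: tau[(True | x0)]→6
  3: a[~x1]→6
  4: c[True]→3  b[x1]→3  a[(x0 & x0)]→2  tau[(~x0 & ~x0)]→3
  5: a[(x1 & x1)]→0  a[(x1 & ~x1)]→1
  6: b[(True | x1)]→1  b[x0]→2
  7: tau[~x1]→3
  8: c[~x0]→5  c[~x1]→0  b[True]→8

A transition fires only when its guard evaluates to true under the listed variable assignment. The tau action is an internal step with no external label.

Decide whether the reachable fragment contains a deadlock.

R = {0,1,2,3,6,7}
  0: a→2  a→7  c→2  [deg 3]
  1: tau→0  tau→2  tau→7  [deg 3]
  2: tau→6  [deg 1]
  3: a→6  [deg 1]
  6: b→1  [deg 1]
  7: tau→3  [deg 1]

Answer: DEADLOCK-FREE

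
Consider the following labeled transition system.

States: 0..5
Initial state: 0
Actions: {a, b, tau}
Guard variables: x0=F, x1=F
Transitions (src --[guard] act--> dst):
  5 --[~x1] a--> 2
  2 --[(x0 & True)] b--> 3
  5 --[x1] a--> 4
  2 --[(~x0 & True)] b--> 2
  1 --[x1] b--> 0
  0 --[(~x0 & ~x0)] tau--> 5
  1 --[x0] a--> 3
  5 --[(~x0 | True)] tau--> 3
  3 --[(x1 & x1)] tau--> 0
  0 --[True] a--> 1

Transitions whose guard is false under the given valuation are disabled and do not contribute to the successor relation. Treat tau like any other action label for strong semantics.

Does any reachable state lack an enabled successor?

Answer: DEADLOCK at state 1

Trace:
R = {0,1,2,3,5}
  0: a→1  tau→5  [2 exit(s)]
  1: ∅  [no exit]
  2: b→2  [1 exit(s)]
  3: ∅  [no exit]
  5: a→2  tau→3  [2 exit(s)]
Path to 1: a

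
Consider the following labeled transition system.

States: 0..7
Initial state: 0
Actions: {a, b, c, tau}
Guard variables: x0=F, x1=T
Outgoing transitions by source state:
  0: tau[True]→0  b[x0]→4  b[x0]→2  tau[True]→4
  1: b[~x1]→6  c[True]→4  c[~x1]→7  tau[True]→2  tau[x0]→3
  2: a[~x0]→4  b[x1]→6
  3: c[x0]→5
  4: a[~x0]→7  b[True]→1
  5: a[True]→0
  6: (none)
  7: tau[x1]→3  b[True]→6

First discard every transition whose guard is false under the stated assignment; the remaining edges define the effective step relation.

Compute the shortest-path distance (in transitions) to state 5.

Answer: UNREACHABLE

Trace:
Layered search for 5:
  L0 = {0}
  L1 = {4}
  L2 = {1,7}
  L3 = {2,3,6}
5 never appears.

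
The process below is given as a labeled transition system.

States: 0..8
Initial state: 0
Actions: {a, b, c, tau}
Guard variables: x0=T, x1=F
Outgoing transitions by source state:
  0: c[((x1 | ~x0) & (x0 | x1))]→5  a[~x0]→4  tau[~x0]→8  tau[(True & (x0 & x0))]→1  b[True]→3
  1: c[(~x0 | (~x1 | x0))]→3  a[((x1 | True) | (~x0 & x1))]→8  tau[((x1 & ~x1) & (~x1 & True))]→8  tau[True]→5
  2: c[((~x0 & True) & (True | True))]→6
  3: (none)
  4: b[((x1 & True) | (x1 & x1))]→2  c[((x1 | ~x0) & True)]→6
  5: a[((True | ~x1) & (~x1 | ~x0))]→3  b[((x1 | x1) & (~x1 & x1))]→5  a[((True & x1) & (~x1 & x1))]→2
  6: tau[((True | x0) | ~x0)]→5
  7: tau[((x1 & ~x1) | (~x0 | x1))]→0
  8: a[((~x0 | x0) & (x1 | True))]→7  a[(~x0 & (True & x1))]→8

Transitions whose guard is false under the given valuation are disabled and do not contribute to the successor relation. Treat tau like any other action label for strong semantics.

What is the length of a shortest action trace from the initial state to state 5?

BFS to 5:
  L0 = {0}
  L1 = {1,3}
  L2 = {5,8}
depth(5)=2, e.g. tau·tau

Answer: 2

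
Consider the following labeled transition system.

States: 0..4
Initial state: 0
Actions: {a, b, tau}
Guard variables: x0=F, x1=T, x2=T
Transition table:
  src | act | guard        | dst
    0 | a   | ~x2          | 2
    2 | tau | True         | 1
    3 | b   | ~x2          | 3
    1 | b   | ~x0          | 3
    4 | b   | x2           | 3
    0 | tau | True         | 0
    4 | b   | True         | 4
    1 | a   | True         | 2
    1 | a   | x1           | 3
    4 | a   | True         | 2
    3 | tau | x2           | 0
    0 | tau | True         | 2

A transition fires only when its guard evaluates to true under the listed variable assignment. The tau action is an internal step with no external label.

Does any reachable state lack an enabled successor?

R = {0,1,2,3}
  0: tau→0  tau→2  [2 exit(s)]
  1: a→2  a→3  b→3  [3 exit(s)]
  2: tau→1  [1 exit(s)]
  3: tau→0  [1 exit(s)]

Answer: DEADLOCK-FREE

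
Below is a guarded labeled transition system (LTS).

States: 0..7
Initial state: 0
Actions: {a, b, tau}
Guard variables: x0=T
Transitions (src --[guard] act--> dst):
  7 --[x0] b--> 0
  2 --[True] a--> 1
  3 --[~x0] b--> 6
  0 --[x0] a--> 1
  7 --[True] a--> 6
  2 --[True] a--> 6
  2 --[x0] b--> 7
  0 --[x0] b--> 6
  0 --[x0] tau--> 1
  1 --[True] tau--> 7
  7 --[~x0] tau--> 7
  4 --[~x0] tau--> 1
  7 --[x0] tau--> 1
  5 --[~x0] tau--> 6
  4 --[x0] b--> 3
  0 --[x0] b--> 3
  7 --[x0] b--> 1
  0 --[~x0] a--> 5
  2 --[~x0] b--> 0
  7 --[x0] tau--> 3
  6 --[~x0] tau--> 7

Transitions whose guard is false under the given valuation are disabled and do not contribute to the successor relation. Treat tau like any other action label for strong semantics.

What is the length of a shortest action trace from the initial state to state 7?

Layered search for 7:
  depth 0: {0}
  depth 1: {1,3,6}
  depth 2: {7}
first hit 7 at d=2 via a·tau

Answer: 2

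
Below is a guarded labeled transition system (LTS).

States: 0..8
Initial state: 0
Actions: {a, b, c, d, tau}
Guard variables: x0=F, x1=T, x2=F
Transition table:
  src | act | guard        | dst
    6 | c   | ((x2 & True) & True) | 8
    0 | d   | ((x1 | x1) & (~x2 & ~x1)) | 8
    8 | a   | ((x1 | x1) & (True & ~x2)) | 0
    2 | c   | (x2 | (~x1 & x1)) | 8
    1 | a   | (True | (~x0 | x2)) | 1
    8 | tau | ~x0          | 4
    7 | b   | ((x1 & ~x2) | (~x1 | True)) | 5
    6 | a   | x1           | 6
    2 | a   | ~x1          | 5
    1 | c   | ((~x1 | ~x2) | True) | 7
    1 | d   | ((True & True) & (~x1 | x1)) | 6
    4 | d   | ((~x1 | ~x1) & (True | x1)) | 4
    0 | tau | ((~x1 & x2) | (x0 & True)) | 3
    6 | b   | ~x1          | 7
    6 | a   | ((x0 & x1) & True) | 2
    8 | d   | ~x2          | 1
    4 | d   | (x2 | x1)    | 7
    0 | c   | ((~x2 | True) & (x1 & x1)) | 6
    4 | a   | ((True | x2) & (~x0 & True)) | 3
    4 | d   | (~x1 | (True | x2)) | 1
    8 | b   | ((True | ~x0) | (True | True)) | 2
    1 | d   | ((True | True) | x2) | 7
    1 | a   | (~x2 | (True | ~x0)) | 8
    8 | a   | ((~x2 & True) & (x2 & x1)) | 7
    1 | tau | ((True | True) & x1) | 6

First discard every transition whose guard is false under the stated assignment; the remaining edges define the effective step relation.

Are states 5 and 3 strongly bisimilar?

Compute ~ classes (split until stable):
  P[0] = {{0,1,2,3,4,5,6,7,8}}
  P[1] = {{0},{1},{2,3,5},{4},{6},{7},{8}}
stable after 2 split(s): 7 block(s)
5∈{2,3,5}, 3∈{2,3,5}

Answer: BISIMILAR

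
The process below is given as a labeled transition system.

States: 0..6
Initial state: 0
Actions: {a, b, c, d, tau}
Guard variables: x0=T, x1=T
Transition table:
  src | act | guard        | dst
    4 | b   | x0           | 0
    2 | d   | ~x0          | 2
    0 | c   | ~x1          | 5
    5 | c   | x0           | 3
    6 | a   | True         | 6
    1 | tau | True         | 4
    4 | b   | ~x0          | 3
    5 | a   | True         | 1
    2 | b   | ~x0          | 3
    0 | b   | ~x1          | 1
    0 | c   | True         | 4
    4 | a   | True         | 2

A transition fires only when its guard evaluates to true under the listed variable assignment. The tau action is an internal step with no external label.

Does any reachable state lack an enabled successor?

Reach set: {0,2,4}
  0: c→4  [1 exit(s)]
  2: ∅  [deadlock]
  4: a→2  b→0  [2 exit(s)]
witness 2: c·a

Answer: DEADLOCK at state 2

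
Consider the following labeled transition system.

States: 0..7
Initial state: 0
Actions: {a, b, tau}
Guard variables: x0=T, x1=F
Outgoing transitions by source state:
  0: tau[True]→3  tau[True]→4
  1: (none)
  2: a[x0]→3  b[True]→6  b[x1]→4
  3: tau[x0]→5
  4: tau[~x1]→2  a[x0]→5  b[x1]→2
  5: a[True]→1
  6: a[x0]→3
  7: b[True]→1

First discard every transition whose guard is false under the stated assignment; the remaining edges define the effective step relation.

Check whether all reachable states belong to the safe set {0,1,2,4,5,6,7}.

Allowed set {0,1,2,4,5,6,7}
R = {0,1,2,3,4,5,6}
  0: ✓
  1: ✓
  2: ✓
  3: ✗ unsafe
  4: ✓
  5: ✓
  6: ✓
reach 3 via tau — violates

Answer: INVARIANT VIOLATED at state 3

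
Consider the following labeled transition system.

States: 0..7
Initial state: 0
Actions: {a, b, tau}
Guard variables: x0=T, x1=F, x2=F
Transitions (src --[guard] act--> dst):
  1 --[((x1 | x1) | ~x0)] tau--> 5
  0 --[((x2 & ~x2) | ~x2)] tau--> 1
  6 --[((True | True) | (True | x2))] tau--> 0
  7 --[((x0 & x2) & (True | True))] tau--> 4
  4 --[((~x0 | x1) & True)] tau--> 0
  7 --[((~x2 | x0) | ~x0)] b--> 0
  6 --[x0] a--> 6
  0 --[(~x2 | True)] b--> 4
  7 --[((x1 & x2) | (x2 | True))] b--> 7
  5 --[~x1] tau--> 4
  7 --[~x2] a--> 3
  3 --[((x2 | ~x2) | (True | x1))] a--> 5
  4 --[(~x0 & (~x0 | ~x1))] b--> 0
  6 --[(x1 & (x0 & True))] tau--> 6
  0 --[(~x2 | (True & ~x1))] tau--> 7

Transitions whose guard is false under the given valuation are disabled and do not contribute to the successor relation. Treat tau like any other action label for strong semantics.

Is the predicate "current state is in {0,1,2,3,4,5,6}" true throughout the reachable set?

Allowed set {0,1,2,3,4,5,6}
Reach set: {0,1,3,4,5,7}
  0: ok
  1: ok
  3: ok
  4: ok
  5: ok
  7: VIOLATES
witness against invariant: tau → 7

Answer: INVARIANT VIOLATED at state 7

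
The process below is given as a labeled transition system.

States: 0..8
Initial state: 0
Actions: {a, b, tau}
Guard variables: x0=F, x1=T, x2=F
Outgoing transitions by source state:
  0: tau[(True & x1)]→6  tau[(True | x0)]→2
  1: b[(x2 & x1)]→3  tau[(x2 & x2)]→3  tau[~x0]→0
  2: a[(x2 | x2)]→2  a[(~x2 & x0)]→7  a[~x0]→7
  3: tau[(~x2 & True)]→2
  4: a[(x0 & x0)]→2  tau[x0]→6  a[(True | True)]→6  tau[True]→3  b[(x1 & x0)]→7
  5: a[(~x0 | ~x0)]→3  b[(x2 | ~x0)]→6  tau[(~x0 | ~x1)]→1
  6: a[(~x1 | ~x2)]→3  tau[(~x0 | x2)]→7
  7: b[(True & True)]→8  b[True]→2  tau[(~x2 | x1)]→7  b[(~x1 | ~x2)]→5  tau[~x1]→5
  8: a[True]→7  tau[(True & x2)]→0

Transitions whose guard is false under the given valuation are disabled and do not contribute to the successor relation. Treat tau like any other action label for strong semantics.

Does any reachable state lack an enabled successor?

Answer: DEADLOCK-FREE

Trace:
Reach set: {0,1,2,3,5,6,7,8}
  0: tau→2  tau→6  [deg 2]
  1: tau→0  [deg 1]
  2: a→7  [deg 1]
  3: tau→2  [deg 1]
  5: a→3  b→6  tau→1  [deg 3]
  6: a→3  tau→7  [deg 2]
  7: b→2  b→5  b→8  tau→7  [deg 4]
  8: a→7  [deg 1]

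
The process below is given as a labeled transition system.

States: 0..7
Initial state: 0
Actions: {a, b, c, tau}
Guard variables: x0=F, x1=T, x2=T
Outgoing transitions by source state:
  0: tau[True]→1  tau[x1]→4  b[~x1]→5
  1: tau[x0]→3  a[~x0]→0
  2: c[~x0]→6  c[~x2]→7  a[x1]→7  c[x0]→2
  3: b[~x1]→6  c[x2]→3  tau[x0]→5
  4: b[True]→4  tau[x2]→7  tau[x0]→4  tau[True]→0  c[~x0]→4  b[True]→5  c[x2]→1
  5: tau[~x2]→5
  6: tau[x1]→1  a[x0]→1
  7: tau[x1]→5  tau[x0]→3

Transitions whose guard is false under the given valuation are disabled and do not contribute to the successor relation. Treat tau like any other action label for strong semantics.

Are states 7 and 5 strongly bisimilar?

Refine partition for ~:
  round 0: {{0,1,2,3,4,5,6,7}}
  round 1: {{0,6,7},{1},{2},{3},{4},{5}}
  round 2: {{0},{1},{2},{3},{4},{5},{6},{7}}
Fixed point at round 3; 8 class(es).
[7]={7}  [5]={5}

Answer: NOT BISIMILAR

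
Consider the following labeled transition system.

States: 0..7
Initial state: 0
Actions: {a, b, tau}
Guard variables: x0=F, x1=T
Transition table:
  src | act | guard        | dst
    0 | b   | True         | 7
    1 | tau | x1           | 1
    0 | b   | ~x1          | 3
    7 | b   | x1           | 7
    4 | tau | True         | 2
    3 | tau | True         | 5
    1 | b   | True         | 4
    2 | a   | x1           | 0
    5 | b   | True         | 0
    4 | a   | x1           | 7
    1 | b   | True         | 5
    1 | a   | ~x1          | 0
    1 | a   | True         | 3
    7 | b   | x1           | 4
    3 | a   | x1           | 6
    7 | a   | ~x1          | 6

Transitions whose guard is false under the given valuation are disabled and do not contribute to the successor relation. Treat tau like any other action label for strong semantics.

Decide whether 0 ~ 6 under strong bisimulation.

Bisimulation quotient by refinement:
  round 0: {{0,1,2,3,4,5,6,7}}
  round 1: {{0,5,7},{1},{2},{3,4},{6}}
  round 2: {{0,5},{1},{2},{3},{4},{6},{7}}
  round 3: {{0},{1},{2},{3},{4},{5},{6},{7}}
stable after 4 split(s): 8 block(s)
0∈{0}, 6∈{6}

Answer: NOT BISIMILAR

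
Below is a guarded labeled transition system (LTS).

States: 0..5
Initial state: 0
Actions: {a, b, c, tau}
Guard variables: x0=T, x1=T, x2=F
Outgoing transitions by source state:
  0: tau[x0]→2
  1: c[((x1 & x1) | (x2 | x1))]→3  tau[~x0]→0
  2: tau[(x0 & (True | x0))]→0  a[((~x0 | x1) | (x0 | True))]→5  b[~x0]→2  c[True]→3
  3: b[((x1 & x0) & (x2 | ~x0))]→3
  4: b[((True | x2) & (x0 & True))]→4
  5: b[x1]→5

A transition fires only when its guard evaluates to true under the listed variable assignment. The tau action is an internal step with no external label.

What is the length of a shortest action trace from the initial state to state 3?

Answer: 2

Trace:
Layered search for 3:
  Layer 0: {0}
  Layer 1: {2}
  Layer 2: {3,5}
first hit 3 at d=2 via tau·c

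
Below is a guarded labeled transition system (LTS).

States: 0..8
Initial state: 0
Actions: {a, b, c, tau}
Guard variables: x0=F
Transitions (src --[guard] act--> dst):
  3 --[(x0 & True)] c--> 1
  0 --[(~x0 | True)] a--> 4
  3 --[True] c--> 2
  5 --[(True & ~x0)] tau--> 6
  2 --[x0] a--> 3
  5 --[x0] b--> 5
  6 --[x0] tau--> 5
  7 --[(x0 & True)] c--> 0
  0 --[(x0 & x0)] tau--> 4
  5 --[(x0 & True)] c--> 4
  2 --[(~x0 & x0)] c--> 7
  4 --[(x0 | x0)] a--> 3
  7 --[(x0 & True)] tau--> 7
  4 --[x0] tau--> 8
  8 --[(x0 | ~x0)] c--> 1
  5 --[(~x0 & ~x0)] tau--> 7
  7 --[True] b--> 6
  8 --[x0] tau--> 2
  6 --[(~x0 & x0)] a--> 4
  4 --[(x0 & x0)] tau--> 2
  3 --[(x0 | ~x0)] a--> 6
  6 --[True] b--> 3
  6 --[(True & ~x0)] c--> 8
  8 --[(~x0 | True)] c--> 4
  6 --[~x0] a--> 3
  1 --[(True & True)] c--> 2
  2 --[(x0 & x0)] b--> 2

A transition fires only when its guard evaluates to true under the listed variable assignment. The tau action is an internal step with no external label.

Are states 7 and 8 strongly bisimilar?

Answer: NOT BISIMILAR

Analysis:
Compute ~ classes (split until stable):
  π0 = {{0,1,2,3,4,5,6,7,8}}
  π1 = {{0},{1,8},{2,4},{3},{5},{6},{7}}
  π2 = {{0},{1},{2,4},{3},{5},{6},{7},{8}}
Fixed point at round 3; 8 class(es).
class of 7: {7}; class of 8: {8}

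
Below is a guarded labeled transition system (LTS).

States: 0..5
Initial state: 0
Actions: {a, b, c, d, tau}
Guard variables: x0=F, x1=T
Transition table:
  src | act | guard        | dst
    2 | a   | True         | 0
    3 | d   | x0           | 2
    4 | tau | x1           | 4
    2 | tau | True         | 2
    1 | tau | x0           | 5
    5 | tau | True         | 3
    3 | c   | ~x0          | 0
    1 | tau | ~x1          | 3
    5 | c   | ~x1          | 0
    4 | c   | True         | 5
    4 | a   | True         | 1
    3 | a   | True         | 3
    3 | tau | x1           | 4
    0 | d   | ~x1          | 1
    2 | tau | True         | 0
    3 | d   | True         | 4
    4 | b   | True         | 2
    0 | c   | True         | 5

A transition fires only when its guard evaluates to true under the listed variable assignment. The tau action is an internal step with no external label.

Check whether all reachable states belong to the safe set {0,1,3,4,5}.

Answer: INVARIANT VIOLATED at state 2

Trace:
Inv-set: {0,1,3,4,5}
Reachable = {0,1,2,3,4,5}
  0: safe
  1: safe
  2: outside
  3: safe
  4: safe
  5: safe
counterexample path to 2: c·tau·tau·b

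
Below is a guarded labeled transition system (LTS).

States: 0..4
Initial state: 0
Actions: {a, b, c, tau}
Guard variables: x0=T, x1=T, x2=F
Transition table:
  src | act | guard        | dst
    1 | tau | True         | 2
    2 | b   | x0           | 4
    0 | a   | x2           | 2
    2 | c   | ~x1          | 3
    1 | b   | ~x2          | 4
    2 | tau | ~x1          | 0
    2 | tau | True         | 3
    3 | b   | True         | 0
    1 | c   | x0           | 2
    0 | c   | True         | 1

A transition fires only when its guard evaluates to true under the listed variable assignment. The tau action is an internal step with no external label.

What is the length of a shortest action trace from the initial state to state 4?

Answer: 2

Analysis:
Layered search for 4:
  Layer 0: {0}
  Layer 1: {1}
  Layer 2: {2,4}
first hit 4 at d=2 via c·b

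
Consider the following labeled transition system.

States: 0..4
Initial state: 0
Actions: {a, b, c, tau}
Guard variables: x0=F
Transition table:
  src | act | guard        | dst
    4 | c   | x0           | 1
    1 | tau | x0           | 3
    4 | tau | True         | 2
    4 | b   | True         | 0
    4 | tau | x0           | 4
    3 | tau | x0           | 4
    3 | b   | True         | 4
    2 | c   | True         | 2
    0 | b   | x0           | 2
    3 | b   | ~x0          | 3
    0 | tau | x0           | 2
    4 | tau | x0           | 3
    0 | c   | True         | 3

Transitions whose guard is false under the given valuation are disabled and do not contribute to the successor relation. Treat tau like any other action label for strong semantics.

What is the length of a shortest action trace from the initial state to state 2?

BFS to 2:
  Layer 0: {0}
  Layer 1: {3}
  Layer 2: {4}
  Layer 3: {2}
first hit 2 at d=3 via c·b·tau

Answer: 3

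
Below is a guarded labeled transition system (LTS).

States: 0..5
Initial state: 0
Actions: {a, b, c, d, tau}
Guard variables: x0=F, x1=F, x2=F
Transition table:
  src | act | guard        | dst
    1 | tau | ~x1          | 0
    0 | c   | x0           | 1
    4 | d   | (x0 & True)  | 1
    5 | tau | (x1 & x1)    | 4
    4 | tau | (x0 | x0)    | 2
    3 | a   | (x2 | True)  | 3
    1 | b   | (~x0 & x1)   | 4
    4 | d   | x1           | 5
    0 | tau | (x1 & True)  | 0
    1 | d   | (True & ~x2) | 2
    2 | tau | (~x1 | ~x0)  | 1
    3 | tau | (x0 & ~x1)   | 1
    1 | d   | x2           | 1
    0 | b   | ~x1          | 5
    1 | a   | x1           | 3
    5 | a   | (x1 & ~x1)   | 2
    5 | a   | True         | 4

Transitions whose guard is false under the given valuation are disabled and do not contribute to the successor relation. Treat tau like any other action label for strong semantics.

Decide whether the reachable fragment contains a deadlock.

Reach set: {0,4,5}
  0: b→5  [1 out]
  4: ∅  [no exit]
  5: a→4  [1 out]
trace reaching 4: b·a

Answer: DEADLOCK at state 4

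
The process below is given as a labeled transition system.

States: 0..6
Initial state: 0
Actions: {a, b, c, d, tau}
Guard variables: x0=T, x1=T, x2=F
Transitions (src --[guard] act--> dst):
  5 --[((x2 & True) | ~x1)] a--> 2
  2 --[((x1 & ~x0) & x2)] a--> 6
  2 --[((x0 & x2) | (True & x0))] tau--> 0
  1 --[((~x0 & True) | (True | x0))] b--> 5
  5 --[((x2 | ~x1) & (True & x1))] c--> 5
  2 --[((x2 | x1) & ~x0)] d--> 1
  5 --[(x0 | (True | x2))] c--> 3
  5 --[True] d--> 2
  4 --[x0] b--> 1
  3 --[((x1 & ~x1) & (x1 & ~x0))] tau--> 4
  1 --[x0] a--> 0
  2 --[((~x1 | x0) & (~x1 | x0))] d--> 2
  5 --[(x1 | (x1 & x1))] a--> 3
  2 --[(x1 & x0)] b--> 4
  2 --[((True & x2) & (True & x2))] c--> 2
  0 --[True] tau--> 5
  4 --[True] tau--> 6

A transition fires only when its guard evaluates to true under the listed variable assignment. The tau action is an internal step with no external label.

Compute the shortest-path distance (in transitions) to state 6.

Layered search for 6:
  Layer 0: {0}
  Layer 1: {5}
  Layer 2: {2,3}
  Layer 3: {4}
  Layer 4: {1,6}
6 enters at depth 4; path tau·d·b·tau

Answer: 4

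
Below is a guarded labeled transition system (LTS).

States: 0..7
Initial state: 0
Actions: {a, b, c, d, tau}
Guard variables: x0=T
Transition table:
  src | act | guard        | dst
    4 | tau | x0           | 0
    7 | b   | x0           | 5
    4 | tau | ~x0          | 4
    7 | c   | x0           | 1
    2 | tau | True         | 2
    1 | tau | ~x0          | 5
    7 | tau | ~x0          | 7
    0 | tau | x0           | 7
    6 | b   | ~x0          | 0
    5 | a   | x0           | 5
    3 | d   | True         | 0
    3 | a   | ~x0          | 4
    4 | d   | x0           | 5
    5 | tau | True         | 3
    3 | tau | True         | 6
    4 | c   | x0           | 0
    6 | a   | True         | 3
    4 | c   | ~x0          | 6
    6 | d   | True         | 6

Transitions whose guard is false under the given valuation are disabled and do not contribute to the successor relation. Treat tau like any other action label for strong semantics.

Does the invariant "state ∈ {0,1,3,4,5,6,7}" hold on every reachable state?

Answer: INVARIANT HOLDS

Analysis:
Safe = {0,1,3,4,5,6,7}
Reach set: {0,1,3,5,6,7}
  0: safe
  1: safe
  3: safe
  5: safe
  6: safe
  7: safe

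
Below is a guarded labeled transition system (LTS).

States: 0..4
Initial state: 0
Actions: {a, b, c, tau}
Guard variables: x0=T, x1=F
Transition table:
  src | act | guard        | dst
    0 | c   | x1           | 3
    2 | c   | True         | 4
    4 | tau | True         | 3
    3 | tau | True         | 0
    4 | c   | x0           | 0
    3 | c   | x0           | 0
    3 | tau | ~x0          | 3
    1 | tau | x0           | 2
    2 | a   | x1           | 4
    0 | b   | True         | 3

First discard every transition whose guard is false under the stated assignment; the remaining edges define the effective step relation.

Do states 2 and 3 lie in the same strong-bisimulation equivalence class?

Answer: NOT BISIMILAR

Analysis:
Refine partition for ~:
  π0 = {{0,1,2,3,4}}
  π1 = {{0},{1},{2},{3,4}}
  π2 = {{0},{1},{2},{3},{4}}
Fixed point at round 3; 5 class(es).
2∈{2}, 3∈{3}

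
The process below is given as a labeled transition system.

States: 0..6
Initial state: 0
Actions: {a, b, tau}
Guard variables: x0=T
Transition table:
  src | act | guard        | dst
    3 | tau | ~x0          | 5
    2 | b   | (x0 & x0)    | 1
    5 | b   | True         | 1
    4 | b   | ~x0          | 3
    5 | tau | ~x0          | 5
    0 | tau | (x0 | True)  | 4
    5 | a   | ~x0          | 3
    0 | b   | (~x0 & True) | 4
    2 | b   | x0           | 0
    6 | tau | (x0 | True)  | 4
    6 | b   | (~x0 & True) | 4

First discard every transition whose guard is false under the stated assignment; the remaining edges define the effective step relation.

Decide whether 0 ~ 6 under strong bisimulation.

Answer: BISIMILAR

Trace:
Compute ~ classes (split until stable):
  P[0] = {{0,1,2,3,4,5,6}}
  P[1] = {{0,6},{1,3,4},{2,5}}
  P[2] = {{0,6},{1,3,4},{2},{5}}
4 equivalence class(es) (converged in 3)
class of 0: {0,6}; class of 6: {0,6}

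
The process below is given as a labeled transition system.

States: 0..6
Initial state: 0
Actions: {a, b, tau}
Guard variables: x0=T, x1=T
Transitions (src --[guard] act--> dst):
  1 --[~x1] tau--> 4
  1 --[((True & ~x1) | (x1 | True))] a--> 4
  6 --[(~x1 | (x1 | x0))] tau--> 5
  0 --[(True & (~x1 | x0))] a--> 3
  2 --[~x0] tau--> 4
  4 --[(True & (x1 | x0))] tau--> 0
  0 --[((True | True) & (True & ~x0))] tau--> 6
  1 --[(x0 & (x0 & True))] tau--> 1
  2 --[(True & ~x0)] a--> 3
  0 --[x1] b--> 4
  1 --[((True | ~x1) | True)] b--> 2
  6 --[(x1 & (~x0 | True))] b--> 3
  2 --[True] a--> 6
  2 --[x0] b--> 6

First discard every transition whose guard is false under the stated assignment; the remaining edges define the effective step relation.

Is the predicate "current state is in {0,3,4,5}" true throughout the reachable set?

Answer: INVARIANT HOLDS

Analysis:
Inv-set: {0,3,4,5}
R = {0,3,4}
  0: ✓
  3: ✓
  4: ✓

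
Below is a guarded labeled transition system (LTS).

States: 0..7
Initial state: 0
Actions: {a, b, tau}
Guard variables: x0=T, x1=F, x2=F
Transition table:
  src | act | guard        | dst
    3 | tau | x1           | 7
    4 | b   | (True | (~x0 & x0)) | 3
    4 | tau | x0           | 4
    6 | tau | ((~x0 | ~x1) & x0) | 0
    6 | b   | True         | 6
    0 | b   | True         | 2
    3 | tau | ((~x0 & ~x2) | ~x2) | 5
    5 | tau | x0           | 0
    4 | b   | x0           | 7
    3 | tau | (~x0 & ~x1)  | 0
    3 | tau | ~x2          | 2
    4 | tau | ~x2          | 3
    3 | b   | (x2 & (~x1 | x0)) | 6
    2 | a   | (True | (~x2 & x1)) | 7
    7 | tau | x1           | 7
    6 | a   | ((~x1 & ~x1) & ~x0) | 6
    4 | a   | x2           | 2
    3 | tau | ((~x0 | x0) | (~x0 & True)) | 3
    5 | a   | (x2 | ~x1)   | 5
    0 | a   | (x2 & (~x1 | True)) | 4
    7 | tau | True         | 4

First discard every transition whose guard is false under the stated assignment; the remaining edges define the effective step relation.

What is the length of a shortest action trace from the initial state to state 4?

Answer: 3

Working:
Layered search for 4:
  Layer 0: {0}
  Layer 1: {2}
  Layer 2: {7}
  Layer 3: {4}
first hit 4 at d=3 via b·a·tau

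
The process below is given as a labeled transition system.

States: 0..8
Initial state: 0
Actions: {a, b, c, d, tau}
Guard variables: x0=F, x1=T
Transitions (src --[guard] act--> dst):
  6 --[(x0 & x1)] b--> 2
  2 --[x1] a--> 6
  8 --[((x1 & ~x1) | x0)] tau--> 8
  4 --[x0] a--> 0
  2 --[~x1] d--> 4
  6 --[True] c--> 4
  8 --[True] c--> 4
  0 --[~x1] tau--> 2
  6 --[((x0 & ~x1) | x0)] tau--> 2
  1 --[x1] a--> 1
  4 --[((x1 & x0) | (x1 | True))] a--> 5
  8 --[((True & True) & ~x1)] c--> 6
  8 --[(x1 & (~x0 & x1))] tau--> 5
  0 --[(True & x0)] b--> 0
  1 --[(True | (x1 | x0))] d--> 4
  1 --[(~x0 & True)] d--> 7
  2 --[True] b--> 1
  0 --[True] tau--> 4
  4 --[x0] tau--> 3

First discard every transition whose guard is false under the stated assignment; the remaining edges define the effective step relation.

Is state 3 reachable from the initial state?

Answer: UNREACHABLE

Working:
10 transition(s) survive guard evaluation.
L0 = {0}
L1 = {4}  cumulative {0,4}
L2 = {5}  cumulative {0,4,5}
R = {0,4,5}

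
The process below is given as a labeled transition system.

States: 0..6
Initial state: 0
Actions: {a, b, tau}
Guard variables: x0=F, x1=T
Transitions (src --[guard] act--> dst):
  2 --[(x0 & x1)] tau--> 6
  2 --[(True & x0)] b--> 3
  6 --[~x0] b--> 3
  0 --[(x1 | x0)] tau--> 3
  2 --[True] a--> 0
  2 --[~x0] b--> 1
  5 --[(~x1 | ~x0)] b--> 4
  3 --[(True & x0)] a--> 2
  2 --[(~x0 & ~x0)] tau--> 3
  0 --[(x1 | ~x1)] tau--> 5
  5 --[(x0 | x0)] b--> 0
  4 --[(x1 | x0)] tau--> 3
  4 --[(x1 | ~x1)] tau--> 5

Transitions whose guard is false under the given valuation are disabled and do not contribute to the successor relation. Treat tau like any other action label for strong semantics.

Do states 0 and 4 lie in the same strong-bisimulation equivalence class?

Bisimulation quotient by refinement:
  π0 = {{0,1,2,3,4,5,6}}
  π1 = {{0,4},{1,3},{2},{5,6}}
  π2 = {{0,4},{1,3},{2},{5},{6}}
stable after 3 split(s): 5 block(s)
0∈{0,4}, 4∈{0,4}

Answer: BISIMILAR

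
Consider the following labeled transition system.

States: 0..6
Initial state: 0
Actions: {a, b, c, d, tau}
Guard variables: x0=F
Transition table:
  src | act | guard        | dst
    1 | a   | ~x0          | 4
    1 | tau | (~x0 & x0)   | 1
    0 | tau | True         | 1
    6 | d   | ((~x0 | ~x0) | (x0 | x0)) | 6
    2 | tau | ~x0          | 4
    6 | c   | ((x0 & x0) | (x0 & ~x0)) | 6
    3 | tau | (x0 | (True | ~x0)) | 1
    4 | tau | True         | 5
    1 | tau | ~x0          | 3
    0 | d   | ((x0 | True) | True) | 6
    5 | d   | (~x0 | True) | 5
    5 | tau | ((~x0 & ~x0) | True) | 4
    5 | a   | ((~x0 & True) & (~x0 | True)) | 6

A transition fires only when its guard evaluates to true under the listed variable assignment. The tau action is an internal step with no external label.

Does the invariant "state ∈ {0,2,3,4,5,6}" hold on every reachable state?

Answer: INVARIANT VIOLATED at state 1

Trace:
Safe = {0,2,3,4,5,6}
Reach set: {0,1,3,4,5,6}
  0: safe
  1: outside
  3: safe
  4: safe
  5: safe
  6: safe
witness against invariant: tau → 1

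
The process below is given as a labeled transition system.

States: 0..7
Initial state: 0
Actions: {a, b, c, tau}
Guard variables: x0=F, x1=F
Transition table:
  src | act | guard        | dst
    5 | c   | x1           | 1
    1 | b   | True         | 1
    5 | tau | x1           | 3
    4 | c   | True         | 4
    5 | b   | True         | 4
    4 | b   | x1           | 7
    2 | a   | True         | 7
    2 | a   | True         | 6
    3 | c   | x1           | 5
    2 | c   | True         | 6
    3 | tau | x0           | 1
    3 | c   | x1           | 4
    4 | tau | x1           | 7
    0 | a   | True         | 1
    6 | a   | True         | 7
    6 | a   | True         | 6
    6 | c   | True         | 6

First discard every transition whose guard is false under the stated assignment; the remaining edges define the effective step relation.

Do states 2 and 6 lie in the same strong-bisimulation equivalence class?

Compute ~ classes (split until stable):
  round 0: {{0,1,2,3,4,5,6,7}}
  round 1: {{0},{1,5},{2,6},{3,7},{4}}
  round 2: {{0},{1},{2,6},{3,7},{4},{5}}
stable after 3 split(s): 6 block(s)
2∈{2,6}, 6∈{2,6}

Answer: BISIMILAR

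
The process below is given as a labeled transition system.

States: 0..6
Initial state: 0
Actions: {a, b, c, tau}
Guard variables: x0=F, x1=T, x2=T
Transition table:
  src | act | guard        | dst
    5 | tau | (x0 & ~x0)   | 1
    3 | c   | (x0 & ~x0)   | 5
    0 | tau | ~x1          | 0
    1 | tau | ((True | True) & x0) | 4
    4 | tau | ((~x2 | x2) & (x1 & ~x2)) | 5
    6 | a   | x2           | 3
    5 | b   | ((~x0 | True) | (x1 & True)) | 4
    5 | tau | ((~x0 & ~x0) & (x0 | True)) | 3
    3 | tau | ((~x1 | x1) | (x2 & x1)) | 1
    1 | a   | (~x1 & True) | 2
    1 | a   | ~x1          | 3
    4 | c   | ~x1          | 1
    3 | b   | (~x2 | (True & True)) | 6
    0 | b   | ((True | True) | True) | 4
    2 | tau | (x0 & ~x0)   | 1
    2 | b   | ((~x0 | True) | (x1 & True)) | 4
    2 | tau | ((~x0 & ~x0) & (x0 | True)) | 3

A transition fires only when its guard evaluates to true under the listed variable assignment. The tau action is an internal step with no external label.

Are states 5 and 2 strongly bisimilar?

Answer: BISIMILAR

Trace:
Compute ~ classes (split until stable):
  round 0: {{0,1,2,3,4,5,6}}
  round 1: {{0},{1,4},{2,3,5},{6}}
  round 2: {{0},{1,4},{2,5},{3},{6}}
5 equivalence class(es) (converged in 3)
5∈{2,5}, 2∈{2,5}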